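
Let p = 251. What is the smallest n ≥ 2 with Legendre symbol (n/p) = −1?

(2/251) = −1, so 2 is the smallest positive non-residue mod 251.

2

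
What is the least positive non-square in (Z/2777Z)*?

(2/2777) = +1, so 2 is a residue.
(3/2777) = −1, so 3 is the smallest positive non-residue mod 2777.

3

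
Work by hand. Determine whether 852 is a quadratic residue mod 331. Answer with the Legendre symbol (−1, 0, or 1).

Euler's criterion: (852/331) ≡ 190^165 (mod 331).
190^2 ≡ 21 (mod 331)
190^4 ≡ 110 (mod 331)
190^8 ≡ 184 (mod 331)
190^16 ≡ 94 (mod 331)
190^32 ≡ 230 (mod 331)
190^64 ≡ 271 (mod 331)
190^128 ≡ 290 (mod 331)
190^165 = 190^(128+32+4+1) ≡ 330 (mod 331).
Result is 330 ≡ −1, so (852/331) = −1.

-1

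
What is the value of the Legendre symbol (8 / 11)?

-1

Pull out 2^3: since 11 ≡ 3 (mod 8), (2/11) = -1, so (2/11)^3 = -1.
Reached (1/11) = 1. Collecting the sign flips along the way, the symbol is -1.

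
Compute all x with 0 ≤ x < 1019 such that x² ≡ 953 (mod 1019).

327, 692

Since 1019 ≡ 3 (mod 4), a square root of 953 is 953^((1019+1)/4) = 953^255 mod 1019.
Repeated squaring: 953^2≡280, 953^4≡956, 953^8≡912, 953^16≡240, 953^32≡536, 953^64≡957, 953^128≡787 (mod 1019).
953^255 = 953^(128+64+32+16+8+4+2+1) ≡ 327 (mod 1019).
Check: 327² = 106929 ≡ 953 (mod 1019). The two roots are 327 and 692.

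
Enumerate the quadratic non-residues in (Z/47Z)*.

5,10,11,13,15,19,20,22,23,26,29,30,31,33,35,38,39,40,41,43,44,45,46

Square k = 1,…,23 (k and 47−k give the same square):
1²=1, 2²=4, 3²=9, 4²=16, 5²=25, 6²=36, 7²≡2, 8²≡17, 9²≡34, 10²≡6, 11²≡27, 12²≡3, 13²≡28, 14²≡8, 15²≡37, 16²≡21, 17²≡7, 18²≡42, 19²≡32, 20²≡24, 21²≡18, 22²≡14, 23²≡12 (mod 47).
The residues are {1, 2, 3, 4, 6, 7, 8, 9, 12, 14, 16, 17, 18, 21, 24, 25, 27, 28, 32, 34, 36, 37, 42}; the non-residues are the remaining 23 nonzero classes.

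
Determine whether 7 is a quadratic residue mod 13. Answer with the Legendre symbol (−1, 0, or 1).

Reciprocity: 7 ≡ 3 and 13 ≡ 1 (mod 4), so (7/13) = +(13/7).
Reduce top mod 7: now compute (6/7).
Pull out 2: since 7 ≡ 7 (mod 8), (2/7) = +1.
Reciprocity: 3 ≡ 3 and 7 ≡ 3 (mod 4), so (3/7) = −(7/3).
Reduce top mod 3: now compute (1/3).
Reached (1/3) = 1. Collecting the sign flips along the way, the symbol is -1.

-1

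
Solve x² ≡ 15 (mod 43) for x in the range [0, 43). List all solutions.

Since 43 ≡ 3 (mod 4), a square root of 15 is 15^((43+1)/4) = 15^11 mod 43.
Repeated squaring: 15^2≡10, 15^4≡14, 15^8≡24 (mod 43).
15^11 = 15^(8+2+1) ≡ 31 (mod 43).
Check: 31² = 961 ≡ 15 (mod 43). The two roots are 12 and 31.

12, 31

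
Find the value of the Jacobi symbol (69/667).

Reciprocity: 69 ≡ 1 and 667 ≡ 3 (mod 4), so (69/667) = +(667/69).
Reduce top mod 69: now compute (46/69).
Pull out 2: since 69 ≡ 5 (mod 8), (2/69) = -1.
Reciprocity: 23 ≡ 3 and 69 ≡ 1 (mod 4), so (23/69) = +(69/23).
Reduce top mod 23: now compute (0/23).
Top reduces to 0: gcd > 1, so the symbol is 0.

0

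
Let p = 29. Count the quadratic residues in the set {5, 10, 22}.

(5/29) = +1 → QR.
(10/29) = -1 → non-residue.
(22/29) = +1 → QR.
Total quadratic residues among the 3: 2.

2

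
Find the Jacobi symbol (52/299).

0

Pull out 2^2: since 299 ≡ 3 (mod 8), (2/299) = -1, so (2/299)^2 = +1.
Reciprocity: 13 ≡ 1 and 299 ≡ 3 (mod 4), so (13/299) = +(299/13).
Reduce top mod 13: now compute (0/13).
Top reduces to 0: gcd > 1, so the symbol is 0.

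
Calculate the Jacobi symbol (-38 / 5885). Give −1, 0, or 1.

1

First reduce: -38 ≡ 5847 (mod 5885).
Reciprocity: 5847 ≡ 3 and 5885 ≡ 1 (mod 4), so (5847/5885) = +(5885/5847).
Reduce top mod 5847: now compute (38/5847).
Pull out 2: since 5847 ≡ 7 (mod 8), (2/5847) = +1.
Reciprocity: 19 ≡ 3 and 5847 ≡ 3 (mod 4), so (19/5847) = −(5847/19).
Reduce top mod 19: now compute (14/19).
Pull out 2: since 19 ≡ 3 (mod 8), (2/19) = -1.
Reciprocity: 7 ≡ 3 and 19 ≡ 3 (mod 4), so (7/19) = −(19/7).
Reduce top mod 7: now compute (5/7).
Reciprocity: 5 ≡ 1 and 7 ≡ 3 (mod 4), so (5/7) = +(7/5).
Reduce top mod 5: now compute (2/5).
Pull out 2: since 5 ≡ 5 (mod 8), (2/5) = -1.
Reached (1/5) = 1. Collecting the sign flips along the way, the symbol is +1.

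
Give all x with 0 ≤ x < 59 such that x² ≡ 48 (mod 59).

15, 44

Since 59 ≡ 3 (mod 4), a square root of 48 is 48^((59+1)/4) = 48^15 mod 59.
Repeated squaring: 48^2≡3, 48^4≡9, 48^8≡22 (mod 59).
48^15 = 48^(8+4+2+1) ≡ 15 (mod 59).
Check: 15² = 225 ≡ 48 (mod 59). The two roots are 15 and 44.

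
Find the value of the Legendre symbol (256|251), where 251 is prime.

First reduce: 256 ≡ 5 (mod 251).
Reciprocity: 5 ≡ 1 and 251 ≡ 3 (mod 4), so (5/251) = +(251/5).
Reduce top mod 5: now compute (1/5).
Reached (1/5) = 1. Collecting the sign flips along the way, the symbol is +1.

1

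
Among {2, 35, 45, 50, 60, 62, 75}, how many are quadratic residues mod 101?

1

(2/101) = -1 → non-residue.
(35/101) = -1 → non-residue.
(45/101) = +1 → QR.
(50/101) = -1 → non-residue.
(60/101) = -1 → non-residue.
(62/101) = -1 → non-residue.
(75/101) = -1 → non-residue.
Total quadratic residues among the 7: 1.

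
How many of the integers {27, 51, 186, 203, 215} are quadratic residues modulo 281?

(27/281) = -1 → non-residue.
(51/281) = -1 → non-residue.
(186/281) = -1 → non-residue.
(203/281) = +1 → QR.
(215/281) = +1 → QR.
Total quadratic residues among the 5: 2.

2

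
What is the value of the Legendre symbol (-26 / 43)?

1

First reduce: -26 ≡ 17 (mod 43).
Reciprocity: 17 ≡ 1 and 43 ≡ 3 (mod 4), so (17/43) = +(43/17).
Reduce top mod 17: now compute (9/17).
Reciprocity: 9 ≡ 1 and 17 ≡ 1 (mod 4), so (9/17) = +(17/9).
Reduce top mod 9: now compute (8/9).
Pull out 2^3: since 9 ≡ 1 (mod 8), (2/9) = +1, so (2/9)^3 = +1.
Reached (1/9) = 1. Collecting the sign flips along the way, the symbol is +1.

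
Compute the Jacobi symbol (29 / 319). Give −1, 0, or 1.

0

Reciprocity: 29 ≡ 1 and 319 ≡ 3 (mod 4), so (29/319) = +(319/29).
Reduce top mod 29: now compute (0/29).
Top reduces to 0: gcd > 1, so the symbol is 0.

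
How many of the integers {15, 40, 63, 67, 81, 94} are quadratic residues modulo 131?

4

(15/131) = +1 → QR.
(40/131) = -1 → non-residue.
(63/131) = +1 → QR.
(67/131) = -1 → non-residue.
(81/131) = +1 → QR.
(94/131) = +1 → QR.
Total quadratic residues among the 6: 4.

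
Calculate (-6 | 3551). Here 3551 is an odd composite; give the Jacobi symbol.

First reduce: -6 ≡ 3545 (mod 3551).
Reciprocity: 3545 ≡ 1 and 3551 ≡ 3 (mod 4), so (3545/3551) = +(3551/3545).
Reduce top mod 3545: now compute (6/3545).
Pull out 2: since 3545 ≡ 1 (mod 8), (2/3545) = +1.
Reciprocity: 3 ≡ 3 and 3545 ≡ 1 (mod 4), so (3/3545) = +(3545/3).
Reduce top mod 3: now compute (2/3).
Pull out 2: since 3 ≡ 3 (mod 8), (2/3) = -1.
Reached (1/3) = 1. Collecting the sign flips along the way, the symbol is -1.

-1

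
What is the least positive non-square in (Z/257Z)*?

3

(2/257) = +1, so 2 is a residue.
(3/257) = −1, so 3 is the smallest positive non-residue mod 257.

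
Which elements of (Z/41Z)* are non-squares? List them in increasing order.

Square k = 1,…,20 (k and 41−k give the same square):
1²=1, 2²=4, 3²=9, 4²=16, 5²=25, 6²=36, 7²≡8, 8²≡23, 9²≡40, 10²≡18, 11²≡39, 12²≡21, 13²≡5, 14²≡32, 15²≡20, 16²≡10, 17²≡2, 18²≡37, 19²≡33, 20²≡31 (mod 41).
The residues are {1, 2, 4, 5, 8, 9, 10, 16, 18, 20, 21, 23, 25, 31, 32, 33, 36, 37, 39, 40}; the non-residues are the remaining 20 nonzero classes.

3 6 7 11 12 13 14 15 17 19 22 24 26 27 28 29 30 34 35 38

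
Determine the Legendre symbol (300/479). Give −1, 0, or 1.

Pull out 2^2: since 479 ≡ 7 (mod 8), (2/479) = +1, so (2/479)^2 = +1.
Reciprocity: 75 ≡ 3 and 479 ≡ 3 (mod 4), so (75/479) = −(479/75).
Reduce top mod 75: now compute (29/75).
Reciprocity: 29 ≡ 1 and 75 ≡ 3 (mod 4), so (29/75) = +(75/29).
Reduce top mod 29: now compute (17/29).
Reciprocity: 17 ≡ 1 and 29 ≡ 1 (mod 4), so (17/29) = +(29/17).
Reduce top mod 17: now compute (12/17).
Pull out 2^2: since 17 ≡ 1 (mod 8), (2/17) = +1, so (2/17)^2 = +1.
Reciprocity: 3 ≡ 3 and 17 ≡ 1 (mod 4), so (3/17) = +(17/3).
Reduce top mod 3: now compute (2/3).
Pull out 2: since 3 ≡ 3 (mod 8), (2/3) = -1.
Reached (1/3) = 1. Collecting the sign flips along the way, the symbol is +1.

1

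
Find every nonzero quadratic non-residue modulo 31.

Square k = 1,…,15 (k and 31−k give the same square):
1²=1, 2²=4, 3²=9, 4²=16, 5²=25, 6²≡5, 7²≡18, 8²≡2, 9²≡19, 10²≡7, 11²≡28, 12²≡20, 13²≡14, 14²≡10, 15²≡8 (mod 31).
The residues are {1, 2, 4, 5, 7, 8, 9, 10, 14, 16, 18, 19, 20, 25, 28}; the non-residues are the remaining 15 nonzero classes.

3, 6, 11, 12, 13, 15, 17, 21, 22, 23, 24, 26, 27, 29, 30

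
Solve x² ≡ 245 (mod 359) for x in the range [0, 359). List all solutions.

Since 359 ≡ 3 (mod 4), a square root of 245 is 245^((359+1)/4) = 245^90 mod 359.
Repeated squaring: 245^2≡72, 245^4≡158, 245^8≡193, 245^16≡272, 245^32≡30, 245^64≡182 (mod 359).
245^90 = 245^(64+16+8+2) ≡ 41 (mod 359).
Check: 41² = 1681 ≡ 245 (mod 359). The two roots are 41 and 318.

41, 318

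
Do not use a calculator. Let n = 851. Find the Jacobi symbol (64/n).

1

Pull out 2^6: since 851 ≡ 3 (mod 8), (2/851) = -1, so (2/851)^6 = +1.
Reached (1/851) = 1. Collecting the sign flips along the way, the symbol is +1.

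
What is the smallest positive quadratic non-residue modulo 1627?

2

(2/1627) = −1, so 2 is the smallest positive non-residue mod 1627.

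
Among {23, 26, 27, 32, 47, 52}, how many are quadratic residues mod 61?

3

(23/61) = -1 → non-residue.
(26/61) = -1 → non-residue.
(27/61) = +1 → QR.
(32/61) = -1 → non-residue.
(47/61) = +1 → QR.
(52/61) = +1 → QR.
Total quadratic residues among the 6: 3.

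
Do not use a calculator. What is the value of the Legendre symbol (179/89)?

First reduce: 179 ≡ 1 (mod 89).
Reached (1/89) = 1. Collecting the sign flips along the way, the symbol is +1.

1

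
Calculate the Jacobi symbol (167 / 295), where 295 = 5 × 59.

-1

Reciprocity: 167 ≡ 3 and 295 ≡ 3 (mod 4), so (167/295) = −(295/167).
Reduce top mod 167: now compute (128/167).
Pull out 2^7: since 167 ≡ 7 (mod 8), (2/167) = +1, so (2/167)^7 = +1.
Reached (1/167) = 1. Collecting the sign flips along the way, the symbol is -1.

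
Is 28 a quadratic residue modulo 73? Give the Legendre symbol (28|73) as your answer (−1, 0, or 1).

Pull out 2^2: since 73 ≡ 1 (mod 8), (2/73) = +1, so (2/73)^2 = +1.
Reciprocity: 7 ≡ 3 and 73 ≡ 1 (mod 4), so (7/73) = +(73/7).
Reduce top mod 7: now compute (3/7).
Reciprocity: 3 ≡ 3 and 7 ≡ 3 (mod 4), so (3/7) = −(7/3).
Reduce top mod 3: now compute (1/3).
Reached (1/3) = 1. Collecting the sign flips along the way, the symbol is -1.

-1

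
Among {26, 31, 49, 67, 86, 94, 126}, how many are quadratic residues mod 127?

(26/127) = +1 → QR.
(31/127) = +1 → QR.
(49/127) = +1 → QR.
(67/127) = -1 → non-residue.
(86/127) = -1 → non-residue.
(94/127) = +1 → QR.
(126/127) = -1 → non-residue.
Total quadratic residues among the 7: 4.

4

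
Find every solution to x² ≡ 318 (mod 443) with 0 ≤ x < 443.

196, 247

Since 443 ≡ 3 (mod 4), a square root of 318 is 318^((443+1)/4) = 318^111 mod 443.
Repeated squaring: 318^2≡120, 318^4≡224, 318^8≡117, 318^16≡399, 318^32≡164, 318^64≡316 (mod 443).
318^111 = 318^(64+32+8+4+2+1) ≡ 196 (mod 443).
Check: 196² = 38416 ≡ 318 (mod 443). The two roots are 196 and 247.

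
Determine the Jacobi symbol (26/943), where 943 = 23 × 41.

Pull out 2: since 943 ≡ 7 (mod 8), (2/943) = +1.
Reciprocity: 13 ≡ 1 and 943 ≡ 3 (mod 4), so (13/943) = +(943/13).
Reduce top mod 13: now compute (7/13).
Reciprocity: 7 ≡ 3 and 13 ≡ 1 (mod 4), so (7/13) = +(13/7).
Reduce top mod 7: now compute (6/7).
Pull out 2: since 7 ≡ 7 (mod 8), (2/7) = +1.
Reciprocity: 3 ≡ 3 and 7 ≡ 3 (mod 4), so (3/7) = −(7/3).
Reduce top mod 3: now compute (1/3).
Reached (1/3) = 1. Collecting the sign flips along the way, the symbol is -1.

-1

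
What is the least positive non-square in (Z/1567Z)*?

3

(2/1567) = +1, so 2 is a residue.
(3/1567) = −1, so 3 is the smallest positive non-residue mod 1567.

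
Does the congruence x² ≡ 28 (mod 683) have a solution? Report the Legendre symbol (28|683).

Pull out 2^2: since 683 ≡ 3 (mod 8), (2/683) = -1, so (2/683)^2 = +1.
Reciprocity: 7 ≡ 3 and 683 ≡ 3 (mod 4), so (7/683) = −(683/7).
Reduce top mod 7: now compute (4/7).
Pull out 2^2: since 7 ≡ 7 (mod 8), (2/7) = +1, so (2/7)^2 = +1.
Reached (1/7) = 1. Collecting the sign flips along the way, the symbol is -1.

-1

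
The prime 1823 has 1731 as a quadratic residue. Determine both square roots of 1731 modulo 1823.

256, 1567

Since 1823 ≡ 3 (mod 4), a square root of 1731 is 1731^((1823+1)/4) = 1731^456 mod 1823.
Repeated squaring: 1731^2≡1172, 1731^4≡865, 1731^8≡795, 1731^16≡1267, 1731^32≡1049, 1731^64≡1132, 1731^128≡1678, 1731^256≡972 (mod 1823).
1731^456 = 1731^(256+128+64+8) ≡ 256 (mod 1823).
Check: 256² = 65536 ≡ 1731 (mod 1823). The two roots are 256 and 1567.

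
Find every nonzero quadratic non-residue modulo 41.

3 6 7 11 12 13 14 15 17 19 22 24 26 27 28 29 30 34 35 38

Square k = 1,…,20 (k and 41−k give the same square):
1²=1, 2²=4, 3²=9, 4²=16, 5²=25, 6²=36, 7²≡8, 8²≡23, 9²≡40, 10²≡18, 11²≡39, 12²≡21, 13²≡5, 14²≡32, 15²≡20, 16²≡10, 17²≡2, 18²≡37, 19²≡33, 20²≡31 (mod 41).
The residues are {1, 2, 4, 5, 8, 9, 10, 16, 18, 20, 21, 23, 25, 31, 32, 33, 36, 37, 39, 40}; the non-residues are the remaining 20 nonzero classes.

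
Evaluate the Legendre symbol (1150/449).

1

First reduce: 1150 ≡ 252 (mod 449).
Pull out 2^2: since 449 ≡ 1 (mod 8), (2/449) = +1, so (2/449)^2 = +1.
Reciprocity: 63 ≡ 3 and 449 ≡ 1 (mod 4), so (63/449) = +(449/63).
Reduce top mod 63: now compute (8/63).
Pull out 2^3: since 63 ≡ 7 (mod 8), (2/63) = +1, so (2/63)^3 = +1.
Reached (1/63) = 1. Collecting the sign flips along the way, the symbol is +1.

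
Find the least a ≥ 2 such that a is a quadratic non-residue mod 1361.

3

(2/1361) = +1, so 2 is a residue.
(3/1361) = −1, so 3 is the smallest positive non-residue mod 1361.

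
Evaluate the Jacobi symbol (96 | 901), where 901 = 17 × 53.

Pull out 2^5: since 901 ≡ 5 (mod 8), (2/901) = -1, so (2/901)^5 = -1.
Reciprocity: 3 ≡ 3 and 901 ≡ 1 (mod 4), so (3/901) = +(901/3).
Reduce top mod 3: now compute (1/3).
Reached (1/3) = 1. Collecting the sign flips along the way, the symbol is -1.

-1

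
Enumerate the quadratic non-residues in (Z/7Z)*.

3 5 6

Square k = 1,…,3 (k and 7−k give the same square):
1²=1, 2²=4, 3²≡2 (mod 7).
The residues are {1, 2, 4}; the non-residues are the remaining 3 nonzero classes.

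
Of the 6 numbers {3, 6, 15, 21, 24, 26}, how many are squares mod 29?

2

(3/29) = -1 → non-residue.
(6/29) = +1 → QR.
(15/29) = -1 → non-residue.
(21/29) = -1 → non-residue.
(24/29) = +1 → QR.
(26/29) = -1 → non-residue.
Total quadratic residues among the 6: 2.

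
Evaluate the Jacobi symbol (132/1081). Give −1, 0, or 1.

Pull out 2^2: since 1081 ≡ 1 (mod 8), (2/1081) = +1, so (2/1081)^2 = +1.
Reciprocity: 33 ≡ 1 and 1081 ≡ 1 (mod 4), so (33/1081) = +(1081/33).
Reduce top mod 33: now compute (25/33).
Reciprocity: 25 ≡ 1 and 33 ≡ 1 (mod 4), so (25/33) = +(33/25).
Reduce top mod 25: now compute (8/25).
Pull out 2^3: since 25 ≡ 1 (mod 8), (2/25) = +1, so (2/25)^3 = +1.
Reached (1/25) = 1. Collecting the sign flips along the way, the symbol is +1.

1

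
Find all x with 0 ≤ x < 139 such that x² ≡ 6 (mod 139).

Since 139 ≡ 3 (mod 4), a square root of 6 is 6^((139+1)/4) = 6^35 mod 139.
Repeated squaring: 6^2≡36, 6^4≡45, 6^8≡79, 6^16≡125, 6^32≡57 (mod 139).
6^35 = 6^(32+2+1) ≡ 80 (mod 139).
Check: 80² = 6400 ≡ 6 (mod 139). The two roots are 59 and 80.

59, 80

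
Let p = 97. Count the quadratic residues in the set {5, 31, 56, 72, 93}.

(5/97) = -1 → non-residue.
(31/97) = +1 → QR.
(56/97) = -1 → non-residue.
(72/97) = +1 → QR.
(93/97) = +1 → QR.
Total quadratic residues among the 5: 3.

3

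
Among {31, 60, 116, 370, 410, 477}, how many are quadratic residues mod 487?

(31/487) = +1 → QR.
(60/487) = +1 → QR.
(116/487) = +1 → QR.
(370/487) = +1 → QR.
(410/487) = -1 → non-residue.
(477/487) = +1 → QR.
Total quadratic residues among the 6: 5.

5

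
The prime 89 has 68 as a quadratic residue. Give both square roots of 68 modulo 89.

35, 54

89 ≡ 1 (mod 4), so we find a root by search.
Trying successive values, 35² = 1225 ≡ 68 (mod 89). The other root is 89 − 35 = 54.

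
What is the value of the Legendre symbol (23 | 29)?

Reciprocity: 23 ≡ 3 and 29 ≡ 1 (mod 4), so (23/29) = +(29/23).
Reduce top mod 23: now compute (6/23).
Pull out 2: since 23 ≡ 7 (mod 8), (2/23) = +1.
Reciprocity: 3 ≡ 3 and 23 ≡ 3 (mod 4), so (3/23) = −(23/3).
Reduce top mod 3: now compute (2/3).
Pull out 2: since 3 ≡ 3 (mod 8), (2/3) = -1.
Reached (1/3) = 1. Collecting the sign flips along the way, the symbol is +1.

1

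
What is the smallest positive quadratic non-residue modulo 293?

(2/293) = −1, so 2 is the smallest positive non-residue mod 293.

2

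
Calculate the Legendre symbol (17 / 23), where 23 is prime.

Reciprocity: 17 ≡ 1 and 23 ≡ 3 (mod 4), so (17/23) = +(23/17).
Reduce top mod 17: now compute (6/17).
Pull out 2: since 17 ≡ 1 (mod 8), (2/17) = +1.
Reciprocity: 3 ≡ 3 and 17 ≡ 1 (mod 4), so (3/17) = +(17/3).
Reduce top mod 3: now compute (2/3).
Pull out 2: since 3 ≡ 3 (mod 8), (2/3) = -1.
Reached (1/3) = 1. Collecting the sign flips along the way, the symbol is -1.

-1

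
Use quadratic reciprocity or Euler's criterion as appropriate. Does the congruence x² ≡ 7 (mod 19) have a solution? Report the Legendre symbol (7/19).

Euler's criterion: (7/19) ≡ 7^9 (mod 19).
7^2 ≡ 11 (mod 19)
7^4 ≡ 7 (mod 19)
7^8 ≡ 11 (mod 19)
7^9 = 7^(8+1) ≡ 1 (mod 19).
Result is 1, so (7/19) = 1.

1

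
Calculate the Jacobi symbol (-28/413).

0

First reduce: -28 ≡ 385 (mod 413).
Reciprocity: 385 ≡ 1 and 413 ≡ 1 (mod 4), so (385/413) = +(413/385).
Reduce top mod 385: now compute (28/385).
Pull out 2^2: since 385 ≡ 1 (mod 8), (2/385) = +1, so (2/385)^2 = +1.
Reciprocity: 7 ≡ 3 and 385 ≡ 1 (mod 4), so (7/385) = +(385/7).
Reduce top mod 7: now compute (0/7).
Top reduces to 0: gcd > 1, so the symbol is 0.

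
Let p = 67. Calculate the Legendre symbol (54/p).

Euler's criterion: (54/67) ≡ 54^33 (mod 67).
54^2 ≡ 35 (mod 67)
54^4 ≡ 19 (mod 67)
54^8 ≡ 26 (mod 67)
54^16 ≡ 6 (mod 67)
54^32 ≡ 36 (mod 67)
54^33 = 54^(32+1) ≡ 1 (mod 67).
Result is 1, so (54/67) = 1.

1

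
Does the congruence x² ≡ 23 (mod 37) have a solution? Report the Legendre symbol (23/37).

Reciprocity: 23 ≡ 3 and 37 ≡ 1 (mod 4), so (23/37) = +(37/23).
Reduce top mod 23: now compute (14/23).
Pull out 2: since 23 ≡ 7 (mod 8), (2/23) = +1.
Reciprocity: 7 ≡ 3 and 23 ≡ 3 (mod 4), so (7/23) = −(23/7).
Reduce top mod 7: now compute (2/7).
Pull out 2: since 7 ≡ 7 (mod 8), (2/7) = +1.
Reached (1/7) = 1. Collecting the sign flips along the way, the symbol is -1.

-1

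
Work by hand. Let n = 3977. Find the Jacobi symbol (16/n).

Pull out 2^4: since 3977 ≡ 1 (mod 8), (2/3977) = +1, so (2/3977)^4 = +1.
Reached (1/3977) = 1. Collecting the sign flips along the way, the symbol is +1.

1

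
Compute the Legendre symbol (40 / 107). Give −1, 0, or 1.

Euler's criterion: (40/107) ≡ 40^53 (mod 107).
40^2 ≡ 102 (mod 107)
40^4 ≡ 25 (mod 107)
40^8 ≡ 90 (mod 107)
40^16 ≡ 75 (mod 107)
40^32 ≡ 61 (mod 107)
40^53 = 40^(32+16+4+1) ≡ 1 (mod 107).
Result is 1, so (40/107) = 1.

1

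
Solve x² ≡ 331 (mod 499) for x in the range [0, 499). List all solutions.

Since 499 ≡ 3 (mod 4), a square root of 331 is 331^((499+1)/4) = 331^125 mod 499.
Repeated squaring: 331^2≡280, 331^4≡57, 331^8≡255, 331^16≡155, 331^32≡73, 331^64≡339 (mod 499).
331^125 = 331^(64+32+16+8+4+1) ≡ 159 (mod 499).
Check: 159² = 25281 ≡ 331 (mod 499). The two roots are 159 and 340.

159, 340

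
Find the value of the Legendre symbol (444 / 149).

First reduce: 444 ≡ 146 (mod 149).
Pull out 2: since 149 ≡ 5 (mod 8), (2/149) = -1.
Reciprocity: 73 ≡ 1 and 149 ≡ 1 (mod 4), so (73/149) = +(149/73).
Reduce top mod 73: now compute (3/73).
Reciprocity: 3 ≡ 3 and 73 ≡ 1 (mod 4), so (3/73) = +(73/3).
Reduce top mod 3: now compute (1/3).
Reached (1/3) = 1. Collecting the sign flips along the way, the symbol is -1.

-1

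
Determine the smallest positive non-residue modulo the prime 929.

(2/929) = +1, so 2 is a residue.
(3/929) = −1, so 3 is the smallest positive non-residue mod 929.

3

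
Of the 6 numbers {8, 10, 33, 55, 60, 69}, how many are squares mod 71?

3

(8/71) = +1 → QR.
(10/71) = +1 → QR.
(33/71) = -1 → non-residue.
(55/71) = -1 → non-residue.
(60/71) = +1 → QR.
(69/71) = -1 → non-residue.
Total quadratic residues among the 6: 3.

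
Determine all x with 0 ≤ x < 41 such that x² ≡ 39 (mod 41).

11, 30

41 ≡ 1 (mod 4), so we find a root by search.
Trying successive values, 11² = 121 ≡ 39 (mod 41). The other root is 41 − 11 = 30.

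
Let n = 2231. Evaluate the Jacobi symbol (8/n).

1

Pull out 2^3: since 2231 ≡ 7 (mod 8), (2/2231) = +1, so (2/2231)^3 = +1.
Reached (1/2231) = 1. Collecting the sign flips along the way, the symbol is +1.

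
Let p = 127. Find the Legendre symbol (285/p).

1

First reduce: 285 ≡ 31 (mod 127).
Reciprocity: 31 ≡ 3 and 127 ≡ 3 (mod 4), so (31/127) = −(127/31).
Reduce top mod 31: now compute (3/31).
Reciprocity: 3 ≡ 3 and 31 ≡ 3 (mod 4), so (3/31) = −(31/3).
Reduce top mod 3: now compute (1/3).
Reached (1/3) = 1. Collecting the sign flips along the way, the symbol is +1.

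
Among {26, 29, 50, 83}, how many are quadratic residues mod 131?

(26/131) = -1 → non-residue.
(29/131) = -1 → non-residue.
(50/131) = -1 → non-residue.
(83/131) = -1 → non-residue.
Total quadratic residues among the 4: 0.

0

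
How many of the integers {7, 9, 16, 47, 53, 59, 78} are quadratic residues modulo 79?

(7/79) = -1 → non-residue.
(9/79) = +1 → QR.
(16/79) = +1 → QR.
(47/79) = -1 → non-residue.
(53/79) = -1 → non-residue.
(59/79) = -1 → non-residue.
(78/79) = -1 → non-residue.
Total quadratic residues among the 7: 2.

2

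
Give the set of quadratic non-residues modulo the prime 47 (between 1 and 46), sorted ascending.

5,10,11,13,15,19,20,22,23,26,29,30,31,33,35,38,39,40,41,43,44,45,46

Square k = 1,…,23 (k and 47−k give the same square):
1²=1, 2²=4, 3²=9, 4²=16, 5²=25, 6²=36, 7²≡2, 8²≡17, 9²≡34, 10²≡6, 11²≡27, 12²≡3, 13²≡28, 14²≡8, 15²≡37, 16²≡21, 17²≡7, 18²≡42, 19²≡32, 20²≡24, 21²≡18, 22²≡14, 23²≡12 (mod 47).
The residues are {1, 2, 3, 4, 6, 7, 8, 9, 12, 14, 16, 17, 18, 21, 24, 25, 27, 28, 32, 34, 36, 37, 42}; the non-residues are the remaining 23 nonzero classes.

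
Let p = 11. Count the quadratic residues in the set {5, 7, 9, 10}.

2

(5/11) = +1 → QR.
(7/11) = -1 → non-residue.
(9/11) = +1 → QR.
(10/11) = -1 → non-residue.
Total quadratic residues among the 4: 2.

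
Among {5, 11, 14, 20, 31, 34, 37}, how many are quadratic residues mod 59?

2

(5/59) = +1 → QR.
(11/59) = -1 → non-residue.
(14/59) = -1 → non-residue.
(20/59) = +1 → QR.
(31/59) = -1 → non-residue.
(34/59) = -1 → non-residue.
(37/59) = -1 → non-residue.
Total quadratic residues among the 7: 2.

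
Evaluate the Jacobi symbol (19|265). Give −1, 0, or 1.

-1

Reciprocity: 19 ≡ 3 and 265 ≡ 1 (mod 4), so (19/265) = +(265/19).
Reduce top mod 19: now compute (18/19).
Pull out 2: since 19 ≡ 3 (mod 8), (2/19) = -1.
Reciprocity: 9 ≡ 1 and 19 ≡ 3 (mod 4), so (9/19) = +(19/9).
Reduce top mod 9: now compute (1/9).
Reached (1/9) = 1. Collecting the sign flips along the way, the symbol is -1.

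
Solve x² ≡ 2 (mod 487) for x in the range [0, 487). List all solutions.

91, 396

Since 487 ≡ 3 (mod 4), a square root of 2 is 2^((487+1)/4) = 2^122 mod 487.
Repeated squaring: 2^2≡4, 2^4≡16, 2^8≡256, 2^16≡278, 2^32≡338, 2^64≡286 (mod 487).
2^122 = 2^(64+32+16+8+2) ≡ 91 (mod 487).
Check: 91² = 8281 ≡ 2 (mod 487). The two roots are 91 and 396.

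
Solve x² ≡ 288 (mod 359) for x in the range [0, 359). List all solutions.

Since 359 ≡ 3 (mod 4), a square root of 288 is 288^((359+1)/4) = 288^90 mod 359.
Repeated squaring: 288^2≡15, 288^4≡225, 288^8≡6, 288^16≡36, 288^32≡219, 288^64≡214 (mod 359).
288^90 = 288^(64+16+8+2) ≡ 131 (mod 359).
Check: 131² = 17161 ≡ 288 (mod 359). The two roots are 131 and 228.

131, 228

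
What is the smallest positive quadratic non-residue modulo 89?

(2/89) = +1, so 2 is a residue.
(3/89) = −1, so 3 is the smallest positive non-residue mod 89.

3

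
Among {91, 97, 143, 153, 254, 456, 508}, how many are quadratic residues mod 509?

(91/509) = +1 → QR.
(97/509) = +1 → QR.
(143/509) = -1 → non-residue.
(153/509) = +1 → QR.
(254/509) = -1 → non-residue.
(456/509) = -1 → non-residue.
(508/509) = +1 → QR.
Total quadratic residues among the 7: 4.

4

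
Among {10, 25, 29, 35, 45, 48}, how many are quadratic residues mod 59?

5

(10/59) = -1 → non-residue.
(25/59) = +1 → QR.
(29/59) = +1 → QR.
(35/59) = +1 → QR.
(45/59) = +1 → QR.
(48/59) = +1 → QR.
Total quadratic residues among the 6: 5.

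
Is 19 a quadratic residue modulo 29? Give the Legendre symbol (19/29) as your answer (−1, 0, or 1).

-1

Reciprocity: 19 ≡ 3 and 29 ≡ 1 (mod 4), so (19/29) = +(29/19).
Reduce top mod 19: now compute (10/19).
Pull out 2: since 19 ≡ 3 (mod 8), (2/19) = -1.
Reciprocity: 5 ≡ 1 and 19 ≡ 3 (mod 4), so (5/19) = +(19/5).
Reduce top mod 5: now compute (4/5).
Pull out 2^2: since 5 ≡ 5 (mod 8), (2/5) = -1, so (2/5)^2 = +1.
Reached (1/5) = 1. Collecting the sign flips along the way, the symbol is -1.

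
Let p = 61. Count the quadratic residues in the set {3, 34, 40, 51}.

(3/61) = +1 → QR.
(34/61) = +1 → QR.
(40/61) = -1 → non-residue.
(51/61) = -1 → non-residue.
Total quadratic residues among the 4: 2.

2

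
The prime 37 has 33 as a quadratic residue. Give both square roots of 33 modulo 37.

37 ≡ 1 (mod 4), so we find a root by search.
Trying successive values, 12² = 144 ≡ 33 (mod 37). The other root is 37 − 12 = 25.

12, 25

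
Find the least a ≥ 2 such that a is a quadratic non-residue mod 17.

3

(2/17) = +1, so 2 is a residue.
(3/17) = −1, so 3 is the smallest positive non-residue mod 17.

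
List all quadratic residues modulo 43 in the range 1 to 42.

1 4 6 9 10 11 13 14 15 16 17 21 23 24 25 31 35 36 38 40 41

Square k = 1,…,21 (k and 43−k give the same square):
1²=1, 2²=4, 3²=9, 4²=16, 5²=25, 6²=36, 7²≡6, 8²≡21, 9²≡38, 10²≡14, 11²≡35, 12²≡15, 13²≡40, 14²≡24, 15²≡10, 16²≡41, 17²≡31, 18²≡23, 19²≡17, 20²≡13, 21²≡11 (mod 43).
So the quadratic residues mod 43 are {1, 4, 6, 9, 10, 11, 13, 14, 15, 16, 17, 21, 23, 24, 25, 31, 35, 36, 38, 40, 41}.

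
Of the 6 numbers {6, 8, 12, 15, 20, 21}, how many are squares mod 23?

3

(6/23) = +1 → QR.
(8/23) = +1 → QR.
(12/23) = +1 → QR.
(15/23) = -1 → non-residue.
(20/23) = -1 → non-residue.
(21/23) = -1 → non-residue.
Total quadratic residues among the 6: 3.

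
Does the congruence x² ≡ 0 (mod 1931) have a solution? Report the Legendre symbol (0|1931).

0

Top reduces to 0: gcd > 1, so the symbol is 0.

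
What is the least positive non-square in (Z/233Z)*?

(2/233) = +1, so 2 is a residue.
(3/233) = −1, so 3 is the smallest positive non-residue mod 233.

3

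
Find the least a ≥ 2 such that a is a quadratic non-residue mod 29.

(2/29) = −1, so 2 is the smallest positive non-residue mod 29.

2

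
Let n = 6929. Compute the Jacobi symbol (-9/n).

First reduce: -9 ≡ 6920 (mod 6929).
Pull out 2^3: since 6929 ≡ 1 (mod 8), (2/6929) = +1, so (2/6929)^3 = +1.
Reciprocity: 865 ≡ 1 and 6929 ≡ 1 (mod 4), so (865/6929) = +(6929/865).
Reduce top mod 865: now compute (9/865).
Reciprocity: 9 ≡ 1 and 865 ≡ 1 (mod 4), so (9/865) = +(865/9).
Reduce top mod 9: now compute (1/9).
Reached (1/9) = 1. Collecting the sign flips along the way, the symbol is +1.

1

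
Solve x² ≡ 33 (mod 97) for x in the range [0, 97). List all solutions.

97 ≡ 1 (mod 4), so we find a root by search.
Trying successive values, 18² = 324 ≡ 33 (mod 97). The other root is 97 − 18 = 79.

18, 79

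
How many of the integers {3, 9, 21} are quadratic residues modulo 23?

2

(3/23) = +1 → QR.
(9/23) = +1 → QR.
(21/23) = -1 → non-residue.
Total quadratic residues among the 3: 2.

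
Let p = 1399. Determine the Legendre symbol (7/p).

1

Reciprocity: 7 ≡ 3 and 1399 ≡ 3 (mod 4), so (7/1399) = −(1399/7).
Reduce top mod 7: now compute (6/7).
Pull out 2: since 7 ≡ 7 (mod 8), (2/7) = +1.
Reciprocity: 3 ≡ 3 and 7 ≡ 3 (mod 4), so (3/7) = −(7/3).
Reduce top mod 3: now compute (1/3).
Reached (1/3) = 1. Collecting the sign flips along the way, the symbol is +1.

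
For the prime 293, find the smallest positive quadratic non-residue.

2

(2/293) = −1, so 2 is the smallest positive non-residue mod 293.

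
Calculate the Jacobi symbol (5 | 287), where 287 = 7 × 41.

Reciprocity: 5 ≡ 1 and 287 ≡ 3 (mod 4), so (5/287) = +(287/5).
Reduce top mod 5: now compute (2/5).
Pull out 2: since 5 ≡ 5 (mod 8), (2/5) = -1.
Reached (1/5) = 1. Collecting the sign flips along the way, the symbol is -1.

-1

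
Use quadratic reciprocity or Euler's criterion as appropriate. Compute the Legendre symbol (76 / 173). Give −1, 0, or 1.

Pull out 2^2: since 173 ≡ 5 (mod 8), (2/173) = -1, so (2/173)^2 = +1.
Reciprocity: 19 ≡ 3 and 173 ≡ 1 (mod 4), so (19/173) = +(173/19).
Reduce top mod 19: now compute (2/19).
Pull out 2: since 19 ≡ 3 (mod 8), (2/19) = -1.
Reached (1/19) = 1. Collecting the sign flips along the way, the symbol is -1.

-1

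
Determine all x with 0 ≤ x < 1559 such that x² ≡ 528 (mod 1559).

Since 1559 ≡ 3 (mod 4), a square root of 528 is 528^((1559+1)/4) = 528^390 mod 1559.
Repeated squaring: 528^2≡1282, 528^4≡338, 528^8≡437, 528^16≡771, 528^32≡462, 528^64≡1420, 528^128≡613, 528^256≡50 (mod 1559).
528^390 = 528^(256+128+4+2) ≡ 369 (mod 1559).
Check: 369² = 136161 ≡ 528 (mod 1559). The two roots are 369 and 1190.

369, 1190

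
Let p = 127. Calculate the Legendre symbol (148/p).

1

Euler's criterion: (148/127) ≡ 21^63 (mod 127).
21^2 ≡ 60 (mod 127)
21^4 ≡ 44 (mod 127)
21^8 ≡ 31 (mod 127)
21^16 ≡ 72 (mod 127)
21^32 ≡ 104 (mod 127)
21^63 = 21^(32+16+8+4+2+1) ≡ 1 (mod 127).
Result is 1, so (148/127) = 1.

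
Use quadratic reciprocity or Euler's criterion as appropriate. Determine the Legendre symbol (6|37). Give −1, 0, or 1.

-1

Pull out 2: since 37 ≡ 5 (mod 8), (2/37) = -1.
Reciprocity: 3 ≡ 3 and 37 ≡ 1 (mod 4), so (3/37) = +(37/3).
Reduce top mod 3: now compute (1/3).
Reached (1/3) = 1. Collecting the sign flips along the way, the symbol is -1.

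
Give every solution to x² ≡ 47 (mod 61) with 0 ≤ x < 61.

61 ≡ 1 (mod 4), so we find a root by search.
Trying successive values, 13² = 169 ≡ 47 (mod 61). The other root is 61 − 13 = 48.

13, 48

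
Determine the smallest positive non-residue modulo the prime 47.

(2/47) = +1, so 2 is a residue.
(3/47) = +1, so 3 is a residue.
(4/47) = +1, so 4 is a residue.
(5/47) = −1, so 5 is the smallest positive non-residue mod 47.

5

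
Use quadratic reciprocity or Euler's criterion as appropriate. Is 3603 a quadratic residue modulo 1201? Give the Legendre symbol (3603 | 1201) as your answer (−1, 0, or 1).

0

First reduce: 3603 ≡ 0 (mod 1201).
Top reduces to 0: gcd > 1, so the symbol is 0.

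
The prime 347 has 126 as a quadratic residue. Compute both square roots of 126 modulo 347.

Since 347 ≡ 3 (mod 4), a square root of 126 is 126^((347+1)/4) = 126^87 mod 347.
Repeated squaring: 126^2≡261, 126^4≡109, 126^8≡83, 126^16≡296, 126^32≡172, 126^64≡89 (mod 347).
126^87 = 126^(64+16+4+2+1) ≡ 290 (mod 347).
Check: 290² = 84100 ≡ 126 (mod 347). The two roots are 57 and 290.

57, 290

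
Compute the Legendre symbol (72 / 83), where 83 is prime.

Euler's criterion: (72/83) ≡ 72^41 (mod 83).
72^2 ≡ 38 (mod 83)
72^4 ≡ 33 (mod 83)
72^8 ≡ 10 (mod 83)
72^16 ≡ 17 (mod 83)
72^32 ≡ 40 (mod 83)
72^41 = 72^(32+8+1) ≡ 82 (mod 83).
Result is 82 ≡ −1, so (72/83) = −1.

-1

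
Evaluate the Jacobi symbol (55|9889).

0

Reciprocity: 55 ≡ 3 and 9889 ≡ 1 (mod 4), so (55/9889) = +(9889/55).
Reduce top mod 55: now compute (44/55).
Pull out 2^2: since 55 ≡ 7 (mod 8), (2/55) = +1, so (2/55)^2 = +1.
Reciprocity: 11 ≡ 3 and 55 ≡ 3 (mod 4), so (11/55) = −(55/11).
Reduce top mod 11: now compute (0/11).
Top reduces to 0: gcd > 1, so the symbol is 0.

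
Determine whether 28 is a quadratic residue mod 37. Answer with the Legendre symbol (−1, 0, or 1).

1

Pull out 2^2: since 37 ≡ 5 (mod 8), (2/37) = -1, so (2/37)^2 = +1.
Reciprocity: 7 ≡ 3 and 37 ≡ 1 (mod 4), so (7/37) = +(37/7).
Reduce top mod 7: now compute (2/7).
Pull out 2: since 7 ≡ 7 (mod 8), (2/7) = +1.
Reached (1/7) = 1. Collecting the sign flips along the way, the symbol is +1.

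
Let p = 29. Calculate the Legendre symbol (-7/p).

First reduce: -7 ≡ 22 (mod 29).
Pull out 2: since 29 ≡ 5 (mod 8), (2/29) = -1.
Reciprocity: 11 ≡ 3 and 29 ≡ 1 (mod 4), so (11/29) = +(29/11).
Reduce top mod 11: now compute (7/11).
Reciprocity: 7 ≡ 3 and 11 ≡ 3 (mod 4), so (7/11) = −(11/7).
Reduce top mod 7: now compute (4/7).
Pull out 2^2: since 7 ≡ 7 (mod 8), (2/7) = +1, so (2/7)^2 = +1.
Reached (1/7) = 1. Collecting the sign flips along the way, the symbol is +1.

1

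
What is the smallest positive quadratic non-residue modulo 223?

3

(2/223) = +1, so 2 is a residue.
(3/223) = −1, so 3 is the smallest positive non-residue mod 223.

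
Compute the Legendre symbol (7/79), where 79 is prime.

Reciprocity: 7 ≡ 3 and 79 ≡ 3 (mod 4), so (7/79) = −(79/7).
Reduce top mod 7: now compute (2/7).
Pull out 2: since 7 ≡ 7 (mod 8), (2/7) = +1.
Reached (1/7) = 1. Collecting the sign flips along the way, the symbol is -1.

-1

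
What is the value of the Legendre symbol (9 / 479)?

Euler's criterion: (9/479) ≡ 9^239 (mod 479).
9^2 ≡ 81 (mod 479)
9^4 ≡ 334 (mod 479)
9^8 ≡ 428 (mod 479)
9^16 ≡ 206 (mod 479)
9^32 ≡ 284 (mod 479)
9^64 ≡ 184 (mod 479)
9^128 ≡ 326 (mod 479)
9^239 = 9^(128+64+32+8+4+2+1) ≡ 1 (mod 479).
Result is 1, so (9/479) = 1.

1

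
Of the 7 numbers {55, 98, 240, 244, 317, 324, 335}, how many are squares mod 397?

1

(55/397) = -1 → non-residue.
(98/397) = -1 → non-residue.
(240/397) = -1 → non-residue.
(244/397) = -1 → non-residue.
(317/397) = -1 → non-residue.
(324/397) = +1 → QR.
(335/397) = -1 → non-residue.
Total quadratic residues among the 7: 1.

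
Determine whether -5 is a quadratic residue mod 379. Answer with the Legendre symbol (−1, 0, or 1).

-1

Euler's criterion: (-5/379) ≡ 374^189 (mod 379).
374^2 ≡ 25 (mod 379)
374^4 ≡ 246 (mod 379)
374^8 ≡ 255 (mod 379)
374^16 ≡ 216 (mod 379)
374^32 ≡ 39 (mod 379)
374^64 ≡ 5 (mod 379)
374^128 ≡ 25 (mod 379)
374^189 = 374^(128+32+16+8+4+1) ≡ 378 (mod 379).
Result is 378 ≡ −1, so (-5/379) = −1.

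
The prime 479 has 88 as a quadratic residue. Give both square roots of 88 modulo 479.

Since 479 ≡ 3 (mod 4), a square root of 88 is 88^((479+1)/4) = 88^120 mod 479.
Repeated squaring: 88^2≡80, 88^4≡173, 88^8≡231, 88^16≡192, 88^32≡460, 88^64≡361 (mod 479).
88^120 = 88^(64+32+16+8) ≡ 137 (mod 479).
Check: 137² = 18769 ≡ 88 (mod 479). The two roots are 137 and 342.

137, 342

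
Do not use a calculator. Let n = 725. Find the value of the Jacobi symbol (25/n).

0

Reciprocity: 25 ≡ 1 and 725 ≡ 1 (mod 4), so (25/725) = +(725/25).
Reduce top mod 25: now compute (0/25).
Top reduces to 0: gcd > 1, so the symbol is 0.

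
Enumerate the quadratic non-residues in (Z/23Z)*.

Square k = 1,…,11 (k and 23−k give the same square):
1²=1, 2²=4, 3²=9, 4²=16, 5²≡2, 6²≡13, 7²≡3, 8²≡18, 9²≡12, 10²≡8, 11²≡6 (mod 23).
The residues are {1, 2, 3, 4, 6, 8, 9, 12, 13, 16, 18}; the non-residues are the remaining 11 nonzero classes.

5, 7, 10, 11, 14, 15, 17, 19, 20, 21, 22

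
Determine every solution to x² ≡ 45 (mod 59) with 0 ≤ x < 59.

24, 35

Since 59 ≡ 3 (mod 4), a square root of 45 is 45^((59+1)/4) = 45^15 mod 59.
Repeated squaring: 45^2≡19, 45^4≡7, 45^8≡49 (mod 59).
45^15 = 45^(8+4+2+1) ≡ 35 (mod 59).
Check: 35² = 1225 ≡ 45 (mod 59). The two roots are 24 and 35.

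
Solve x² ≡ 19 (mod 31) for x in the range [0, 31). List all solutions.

Since 31 ≡ 3 (mod 4), a square root of 19 is 19^((31+1)/4) = 19^8 mod 31.
Repeated squaring: 19^2≡20, 19^4≡28, 19^8≡9 (mod 31).
19^8 = 19^(8) ≡ 9 (mod 31).
Check: 9² = 81 ≡ 19 (mod 31). The two roots are 9 and 22.

9, 22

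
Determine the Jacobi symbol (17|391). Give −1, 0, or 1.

0

Reciprocity: 17 ≡ 1 and 391 ≡ 3 (mod 4), so (17/391) = +(391/17).
Reduce top mod 17: now compute (0/17).
Top reduces to 0: gcd > 1, so the symbol is 0.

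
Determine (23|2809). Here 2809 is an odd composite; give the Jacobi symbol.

1

Reciprocity: 23 ≡ 3 and 2809 ≡ 1 (mod 4), so (23/2809) = +(2809/23).
Reduce top mod 23: now compute (3/23).
Reciprocity: 3 ≡ 3 and 23 ≡ 3 (mod 4), so (3/23) = −(23/3).
Reduce top mod 3: now compute (2/3).
Pull out 2: since 3 ≡ 3 (mod 8), (2/3) = -1.
Reached (1/3) = 1. Collecting the sign flips along the way, the symbol is +1.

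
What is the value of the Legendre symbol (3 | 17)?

Euler's criterion: (3/17) ≡ 3^8 (mod 17).
3^2 ≡ 9 (mod 17)
3^4 ≡ 13 (mod 17)
3^8 ≡ 16 (mod 17)
3^8 = 3^(8) ≡ 16 (mod 17).
Result is 16 ≡ −1, so (3/17) = −1.

-1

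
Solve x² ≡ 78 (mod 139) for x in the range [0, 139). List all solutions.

Since 139 ≡ 3 (mod 4), a square root of 78 is 78^((139+1)/4) = 78^35 mod 139.
Repeated squaring: 78^2≡107, 78^4≡51, 78^8≡99, 78^16≡71, 78^32≡37 (mod 139).
78^35 = 78^(32+2+1) ≡ 83 (mod 139).
Check: 83² = 6889 ≡ 78 (mod 139). The two roots are 56 and 83.

56, 83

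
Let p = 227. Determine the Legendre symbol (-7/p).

-1

Euler's criterion: (-7/227) ≡ 220^113 (mod 227).
220^2 ≡ 49 (mod 227)
220^4 ≡ 131 (mod 227)
220^8 ≡ 136 (mod 227)
220^16 ≡ 109 (mod 227)
220^32 ≡ 77 (mod 227)
220^64 ≡ 27 (mod 227)
220^113 = 220^(64+32+16+1) ≡ 226 (mod 227).
Result is 226 ≡ −1, so (-7/227) = −1.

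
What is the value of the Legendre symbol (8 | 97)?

1

Pull out 2^3: since 97 ≡ 1 (mod 8), (2/97) = +1, so (2/97)^3 = +1.
Reached (1/97) = 1. Collecting the sign flips along the way, the symbol is +1.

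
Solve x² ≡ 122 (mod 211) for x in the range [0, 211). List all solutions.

79, 132

Since 211 ≡ 3 (mod 4), a square root of 122 is 122^((211+1)/4) = 122^53 mod 211.
Repeated squaring: 122^2≡114, 122^4≡125, 122^8≡11, 122^16≡121, 122^32≡82 (mod 211).
122^53 = 122^(32+16+4+1) ≡ 79 (mod 211).
Check: 79² = 6241 ≡ 122 (mod 211). The two roots are 79 and 132.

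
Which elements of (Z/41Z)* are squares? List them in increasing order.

Square k = 1,…,20 (k and 41−k give the same square):
1²=1, 2²=4, 3²=9, 4²=16, 5²=25, 6²=36, 7²≡8, 8²≡23, 9²≡40, 10²≡18, 11²≡39, 12²≡21, 13²≡5, 14²≡32, 15²≡20, 16²≡10, 17²≡2, 18²≡37, 19²≡33, 20²≡31 (mod 41).
So the quadratic residues mod 41 are {1, 2, 4, 5, 8, 9, 10, 16, 18, 20, 21, 23, 25, 31, 32, 33, 36, 37, 39, 40}.

1, 2, 4, 5, 8, 9, 10, 16, 18, 20, 21, 23, 25, 31, 32, 33, 36, 37, 39, 40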